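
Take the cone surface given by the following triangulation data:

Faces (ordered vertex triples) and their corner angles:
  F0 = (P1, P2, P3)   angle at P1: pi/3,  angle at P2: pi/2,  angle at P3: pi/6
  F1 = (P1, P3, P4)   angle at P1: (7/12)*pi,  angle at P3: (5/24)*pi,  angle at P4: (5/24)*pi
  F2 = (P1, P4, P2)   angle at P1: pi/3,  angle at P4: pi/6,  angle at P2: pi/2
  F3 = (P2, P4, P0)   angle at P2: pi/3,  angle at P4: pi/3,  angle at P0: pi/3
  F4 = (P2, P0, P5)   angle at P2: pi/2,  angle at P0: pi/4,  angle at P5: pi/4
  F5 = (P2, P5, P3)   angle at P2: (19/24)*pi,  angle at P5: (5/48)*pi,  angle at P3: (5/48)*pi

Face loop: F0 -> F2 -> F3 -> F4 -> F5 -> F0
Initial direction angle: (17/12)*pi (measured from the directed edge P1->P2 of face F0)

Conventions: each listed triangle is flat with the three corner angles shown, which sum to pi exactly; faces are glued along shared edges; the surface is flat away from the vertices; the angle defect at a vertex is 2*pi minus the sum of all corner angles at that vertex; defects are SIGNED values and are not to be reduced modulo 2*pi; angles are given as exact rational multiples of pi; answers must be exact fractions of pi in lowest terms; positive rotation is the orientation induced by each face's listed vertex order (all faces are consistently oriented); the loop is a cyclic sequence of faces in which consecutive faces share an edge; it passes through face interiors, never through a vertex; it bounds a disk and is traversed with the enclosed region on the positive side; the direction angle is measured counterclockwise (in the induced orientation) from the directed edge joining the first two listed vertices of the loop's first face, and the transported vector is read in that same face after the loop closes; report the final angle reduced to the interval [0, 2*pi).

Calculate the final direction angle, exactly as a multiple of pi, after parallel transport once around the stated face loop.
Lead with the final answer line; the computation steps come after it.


Answer: final direction angle = (19/24)*pi

enclosed vertex P2: corner angles sum to (21/8)*pi, defect = 2*pi - (21/8)*pi = (-5/8)*pi
transport around the loop rotates by the sum of enclosed defects; add to the initial angle mod 2*pi
final angle = (17/12)*pi - (5/8)*pi = (19/24)*pi (mod 2*pi)


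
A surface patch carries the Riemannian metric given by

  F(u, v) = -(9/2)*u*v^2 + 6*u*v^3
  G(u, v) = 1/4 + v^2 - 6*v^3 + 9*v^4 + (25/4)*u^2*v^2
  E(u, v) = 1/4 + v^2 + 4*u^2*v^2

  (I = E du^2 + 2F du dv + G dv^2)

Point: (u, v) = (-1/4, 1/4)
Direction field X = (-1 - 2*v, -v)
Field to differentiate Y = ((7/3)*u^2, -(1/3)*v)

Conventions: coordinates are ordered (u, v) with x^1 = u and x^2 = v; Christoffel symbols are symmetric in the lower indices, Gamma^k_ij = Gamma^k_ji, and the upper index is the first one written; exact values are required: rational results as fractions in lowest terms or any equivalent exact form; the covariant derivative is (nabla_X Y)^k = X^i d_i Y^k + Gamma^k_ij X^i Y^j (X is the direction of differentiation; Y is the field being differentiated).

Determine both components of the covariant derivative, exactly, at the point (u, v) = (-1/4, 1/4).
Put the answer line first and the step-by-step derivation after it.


Answer: (nabla_X Y)^u = 691591/373824, (nabla_X Y)^v = 40501/93456

E = 21/64, F = 3/64, G = 285/1024 at the point
E_u = -1/8, E_v = 5/8, F_u = -3/16, F_v = 9/32, G_u = -25/128, G_v = 17/128
EG - F^2 = 5841/65536;  g^inv = (65536/5841) * [[285/1024, -3/64], [-3/64, 21/64]]
first-kind symbols [ij,l] = (1/2)(d_i g_jl + d_j g_il - d_l g_ij): [uu,u] = E_u/2 = -1/16, [uu,v] = F_u - E_v/2 = -1/2, [uv,u] = E_v/2 = 5/16, [uv,v] = G_u/2 = -25/256, [vv,u] = F_v - G_u/2 = 97/256, [vv,v] = G_v/2 = 17/256
Gamma^u_ij = (G*[ij,u] - F*[ij,v])/(EG - F^2), Gamma^v_ij = (E*[ij,v] - F*[ij,u])/(EG - F^2)
Gamma_uuu = 4/59, Gamma_uuv = 2000/1947, Gamma_uvv = 271/236, Gamma_vuu = -320/177, Gamma_vuv = -340/649, Gamma_vvv = 8/177
X = (-3/2, -1/4), Y = (7/48, -1/12) at the point


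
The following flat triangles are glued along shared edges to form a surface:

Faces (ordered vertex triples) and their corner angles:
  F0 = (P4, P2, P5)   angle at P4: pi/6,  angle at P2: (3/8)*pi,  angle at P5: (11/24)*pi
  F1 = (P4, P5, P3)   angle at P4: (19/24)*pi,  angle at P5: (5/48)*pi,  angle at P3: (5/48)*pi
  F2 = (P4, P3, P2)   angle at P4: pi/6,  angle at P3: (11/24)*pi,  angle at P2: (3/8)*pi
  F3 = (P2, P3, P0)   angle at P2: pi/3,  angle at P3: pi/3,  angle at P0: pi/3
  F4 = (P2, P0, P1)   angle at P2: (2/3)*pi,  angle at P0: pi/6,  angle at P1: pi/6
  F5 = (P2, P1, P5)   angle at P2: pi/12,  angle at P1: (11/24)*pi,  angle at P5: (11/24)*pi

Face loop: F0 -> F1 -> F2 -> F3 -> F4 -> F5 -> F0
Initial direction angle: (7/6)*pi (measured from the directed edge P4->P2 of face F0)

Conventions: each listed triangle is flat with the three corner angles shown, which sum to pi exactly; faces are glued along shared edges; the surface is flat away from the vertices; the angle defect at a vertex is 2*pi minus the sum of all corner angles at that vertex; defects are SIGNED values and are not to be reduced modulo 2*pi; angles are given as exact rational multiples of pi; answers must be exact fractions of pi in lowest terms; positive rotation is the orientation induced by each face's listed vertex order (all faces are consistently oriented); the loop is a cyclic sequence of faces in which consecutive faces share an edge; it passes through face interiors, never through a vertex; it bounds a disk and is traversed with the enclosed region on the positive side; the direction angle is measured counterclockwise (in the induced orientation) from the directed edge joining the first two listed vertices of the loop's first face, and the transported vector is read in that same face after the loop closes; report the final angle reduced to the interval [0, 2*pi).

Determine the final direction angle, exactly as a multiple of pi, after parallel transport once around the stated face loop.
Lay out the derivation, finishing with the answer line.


enclosed vertex P2: corner angles sum to (11/6)*pi, defect = 2*pi - (11/6)*pi = pi/6
enclosed vertex P4: corner angles sum to (9/8)*pi, defect = 2*pi - (9/8)*pi = (7/8)*pi
the final direction is the initial angle plus the enclosed defects, taken mod 2*pi in the induced orientation
final angle = (7/6)*pi + (25/24)*pi = (5/24)*pi (mod 2*pi)

Answer: final direction angle = (5/24)*pi


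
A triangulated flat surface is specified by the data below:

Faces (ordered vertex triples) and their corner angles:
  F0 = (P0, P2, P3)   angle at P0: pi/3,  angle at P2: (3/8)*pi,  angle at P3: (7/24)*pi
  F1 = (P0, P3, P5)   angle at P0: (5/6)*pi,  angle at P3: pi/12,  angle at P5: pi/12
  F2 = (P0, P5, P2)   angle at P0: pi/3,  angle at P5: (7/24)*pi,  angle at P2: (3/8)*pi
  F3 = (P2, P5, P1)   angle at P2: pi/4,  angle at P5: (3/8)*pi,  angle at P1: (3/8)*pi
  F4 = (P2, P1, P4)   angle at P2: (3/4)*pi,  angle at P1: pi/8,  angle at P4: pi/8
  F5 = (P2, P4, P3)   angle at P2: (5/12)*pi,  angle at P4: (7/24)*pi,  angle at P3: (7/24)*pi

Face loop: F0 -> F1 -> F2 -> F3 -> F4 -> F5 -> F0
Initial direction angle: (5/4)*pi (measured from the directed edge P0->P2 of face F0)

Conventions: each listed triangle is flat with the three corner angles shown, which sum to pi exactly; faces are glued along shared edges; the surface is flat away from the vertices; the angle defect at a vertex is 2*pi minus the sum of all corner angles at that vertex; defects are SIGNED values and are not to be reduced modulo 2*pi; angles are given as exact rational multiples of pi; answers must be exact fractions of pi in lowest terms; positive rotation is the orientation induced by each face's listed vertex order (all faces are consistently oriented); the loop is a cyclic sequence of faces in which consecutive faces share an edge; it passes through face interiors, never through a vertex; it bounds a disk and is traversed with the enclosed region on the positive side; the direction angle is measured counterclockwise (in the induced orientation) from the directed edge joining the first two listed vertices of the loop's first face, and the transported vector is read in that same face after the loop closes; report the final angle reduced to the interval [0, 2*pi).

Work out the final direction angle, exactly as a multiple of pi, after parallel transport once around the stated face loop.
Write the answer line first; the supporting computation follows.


Answer: final direction angle = (19/12)*pi

enclosed vertex P0: corner angles sum to (3/2)*pi, defect = 2*pi - (3/2)*pi = pi/2
enclosed vertex P2: corner angles sum to (13/6)*pi, defect = 2*pi - (13/6)*pi = -pi/6
the rotation equals the total enclosed defect, so the final angle is initial + defects (mod 2*pi)
final angle = (5/4)*pi + pi/3 = (19/12)*pi (mod 2*pi)


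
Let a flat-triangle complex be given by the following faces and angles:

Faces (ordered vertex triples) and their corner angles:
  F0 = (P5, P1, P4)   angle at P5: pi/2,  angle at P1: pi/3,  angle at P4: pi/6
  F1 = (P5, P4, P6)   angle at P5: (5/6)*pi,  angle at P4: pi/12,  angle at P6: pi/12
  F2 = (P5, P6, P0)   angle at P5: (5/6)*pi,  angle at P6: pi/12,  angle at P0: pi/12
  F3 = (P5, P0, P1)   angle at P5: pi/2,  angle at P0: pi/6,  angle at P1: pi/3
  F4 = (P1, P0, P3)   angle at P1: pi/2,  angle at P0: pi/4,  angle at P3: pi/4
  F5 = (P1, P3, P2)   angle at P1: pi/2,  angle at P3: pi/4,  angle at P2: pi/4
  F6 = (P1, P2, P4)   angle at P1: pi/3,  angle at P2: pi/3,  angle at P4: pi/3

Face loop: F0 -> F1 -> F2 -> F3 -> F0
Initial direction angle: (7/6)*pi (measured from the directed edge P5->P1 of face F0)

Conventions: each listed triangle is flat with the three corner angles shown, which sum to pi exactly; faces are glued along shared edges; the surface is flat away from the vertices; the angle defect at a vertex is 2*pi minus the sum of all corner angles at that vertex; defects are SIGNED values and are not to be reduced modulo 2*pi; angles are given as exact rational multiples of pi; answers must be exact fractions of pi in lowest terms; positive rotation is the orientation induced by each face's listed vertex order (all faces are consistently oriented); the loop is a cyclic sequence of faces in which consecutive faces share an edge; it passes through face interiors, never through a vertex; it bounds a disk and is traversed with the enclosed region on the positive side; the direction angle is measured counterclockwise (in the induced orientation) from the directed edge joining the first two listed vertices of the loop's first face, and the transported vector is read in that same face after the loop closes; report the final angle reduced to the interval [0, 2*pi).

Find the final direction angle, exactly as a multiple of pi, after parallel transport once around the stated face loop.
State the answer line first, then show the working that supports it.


Answer: final direction angle = pi/2

enclosed vertex P5: corner angles sum to (8/3)*pi, defect = 2*pi - (8/3)*pi = (-2/3)*pi
adding the enclosed defects to the starting angle (mod 2*pi, induced orientation) gives the holonomy
final angle = (7/6)*pi - (2/3)*pi = pi/2 (mod 2*pi)


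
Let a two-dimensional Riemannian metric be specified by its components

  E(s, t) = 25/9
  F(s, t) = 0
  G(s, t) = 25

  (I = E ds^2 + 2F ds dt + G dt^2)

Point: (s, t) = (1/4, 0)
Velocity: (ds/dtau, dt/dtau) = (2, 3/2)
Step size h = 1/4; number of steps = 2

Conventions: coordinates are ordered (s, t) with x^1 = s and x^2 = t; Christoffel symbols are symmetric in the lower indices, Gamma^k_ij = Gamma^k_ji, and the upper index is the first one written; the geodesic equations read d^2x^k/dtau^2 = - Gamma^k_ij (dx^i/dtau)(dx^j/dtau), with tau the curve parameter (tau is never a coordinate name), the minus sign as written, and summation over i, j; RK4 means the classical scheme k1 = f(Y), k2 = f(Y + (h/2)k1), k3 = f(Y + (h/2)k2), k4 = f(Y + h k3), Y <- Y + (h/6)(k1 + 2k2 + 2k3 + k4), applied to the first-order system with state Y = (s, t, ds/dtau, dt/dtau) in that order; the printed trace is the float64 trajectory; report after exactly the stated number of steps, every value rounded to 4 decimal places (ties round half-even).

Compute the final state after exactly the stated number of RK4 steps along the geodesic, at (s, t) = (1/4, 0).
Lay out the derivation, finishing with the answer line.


f(Y) = (ds/dtau, dt/dtau, -Gamma^s_ij Y'^i Y'^j, -Gamma^t_ij Y'^i Y'^j) with the Gammas evaluated at the stage position; h = 0.250000; intermediate values shown to 6 dp
step 0: s = 0.2500, t = 0.0000, ds/dtau = 2.0000, dt/dtau = 1.5000
step 1:
  k1: at (s, t) = (0.250000, 0.000000), (ds/dtau, dt/dtau) = (2.000000, 1.500000); Gamma_sss = 0.000000, Gamma_sst = 0.000000, Gamma_stt = 0.000000, Gamma_tss = 0.000000, Gamma_tst = 0.000000, Gamma_ttt = 0.000000; k1 = (2.000000, 1.500000, 0.000000, 0.000000)
  k2: at (s, t) = (0.500000, 0.187500), (ds/dtau, dt/dtau) = (2.000000, 1.500000); Gamma_sss = 0.000000, Gamma_sst = 0.000000, Gamma_stt = 0.000000, Gamma_tss = 0.000000, Gamma_tst = 0.000000, Gamma_ttt = 0.000000; k2 = (2.000000, 1.500000, 0.000000, 0.000000)
  k3: at (s, t) = (0.500000, 0.187500), (ds/dtau, dt/dtau) = (2.000000, 1.500000); Gamma_sss = 0.000000, Gamma_sst = 0.000000, Gamma_stt = 0.000000, Gamma_tss = 0.000000, Gamma_tst = 0.000000, Gamma_ttt = 0.000000; k3 = (2.000000, 1.500000, 0.000000, 0.000000)
  k4: at (s, t) = (0.750000, 0.375000), (ds/dtau, dt/dtau) = (2.000000, 1.500000); Gamma_sss = 0.000000, Gamma_sst = 0.000000, Gamma_stt = 0.000000, Gamma_tss = 0.000000, Gamma_tst = 0.000000, Gamma_ttt = 0.000000; k4 = (2.000000, 1.500000, 0.000000, 0.000000)
  Y <- Y + (h/6)(k1 + 2k2 + 2k3 + k4): s = 0.7500, t = 0.3750, ds/dtau = 2.0000, dt/dtau = 1.5000
step 2:
  k1: at (s, t) = (0.750000, 0.375000), (ds/dtau, dt/dtau) = (2.000000, 1.500000); Gamma_sss = 0.000000, Gamma_sst = 0.000000, Gamma_stt = 0.000000, Gamma_tss = 0.000000, Gamma_tst = 0.000000, Gamma_ttt = 0.000000; k1 = (2.000000, 1.500000, 0.000000, 0.000000)
  k2: at (s, t) = (1.000000, 0.562500), (ds/dtau, dt/dtau) = (2.000000, 1.500000); Gamma_sss = 0.000000, Gamma_sst = 0.000000, Gamma_stt = 0.000000, Gamma_tss = 0.000000, Gamma_tst = 0.000000, Gamma_ttt = 0.000000; k2 = (2.000000, 1.500000, 0.000000, 0.000000)
  k3: at (s, t) = (1.000000, 0.562500), (ds/dtau, dt/dtau) = (2.000000, 1.500000); Gamma_sss = 0.000000, Gamma_sst = 0.000000, Gamma_stt = 0.000000, Gamma_tss = 0.000000, Gamma_tst = 0.000000, Gamma_ttt = 0.000000; k3 = (2.000000, 1.500000, 0.000000, 0.000000)
  k4: at (s, t) = (1.250000, 0.750000), (ds/dtau, dt/dtau) = (2.000000, 1.500000); Gamma_sss = 0.000000, Gamma_sst = 0.000000, Gamma_stt = 0.000000, Gamma_tss = 0.000000, Gamma_tst = 0.000000, Gamma_ttt = 0.000000; k4 = (2.000000, 1.500000, 0.000000, 0.000000)
  Y <- Y + (h/6)(k1 + 2k2 + 2k3 + k4): s = 1.2500, t = 0.7500, ds/dtau = 2.0000, dt/dtau = 1.5000

Answer: s = 1.2500, t = 0.7500, ds/dtau = 2.0000, dt/dtau = 1.5000


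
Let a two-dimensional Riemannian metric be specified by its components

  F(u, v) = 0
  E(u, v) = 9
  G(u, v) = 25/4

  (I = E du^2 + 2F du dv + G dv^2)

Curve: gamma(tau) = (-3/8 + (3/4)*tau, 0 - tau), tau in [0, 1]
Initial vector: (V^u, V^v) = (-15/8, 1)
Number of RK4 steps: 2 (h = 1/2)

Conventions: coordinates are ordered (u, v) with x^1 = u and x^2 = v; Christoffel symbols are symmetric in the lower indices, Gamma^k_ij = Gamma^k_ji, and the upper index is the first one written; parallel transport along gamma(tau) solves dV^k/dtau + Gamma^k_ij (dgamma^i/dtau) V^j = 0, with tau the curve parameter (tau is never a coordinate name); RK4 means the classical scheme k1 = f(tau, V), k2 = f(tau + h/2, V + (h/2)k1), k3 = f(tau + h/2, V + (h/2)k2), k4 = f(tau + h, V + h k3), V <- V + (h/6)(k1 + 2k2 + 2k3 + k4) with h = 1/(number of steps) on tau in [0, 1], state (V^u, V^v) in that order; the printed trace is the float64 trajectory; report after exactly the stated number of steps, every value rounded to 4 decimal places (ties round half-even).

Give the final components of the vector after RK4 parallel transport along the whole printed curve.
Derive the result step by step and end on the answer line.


gamma'(tau) = (3/4, -1); f(tau, V)^k = -Gamma^k_ij(gamma(tau)) gamma'^i(tau) V^j; h = 1/2; intermediate values shown to 6 dp
curve data and Christoffel symbols at the stage parameters:
  tau = 0.000000: gamma = (-0.375000, 0.000000), gamma' = (0.750000, -1.000000); Gamma_uuu = 0.000000, Gamma_uuv = 0.000000, Gamma_uvv = 0.000000, Gamma_vuu = 0.000000, Gamma_vuv = 0.000000, Gamma_vvv = 0.000000
  tau = 0.250000: gamma = (-0.187500, -0.250000), gamma' = (0.750000, -1.000000); Gamma_uuu = 0.000000, Gamma_uuv = 0.000000, Gamma_uvv = 0.000000, Gamma_vuu = 0.000000, Gamma_vuv = 0.000000, Gamma_vvv = 0.000000
  tau = 0.500000: gamma = (0.000000, -0.500000), gamma' = (0.750000, -1.000000); Gamma_uuu = 0.000000, Gamma_uuv = 0.000000, Gamma_uvv = 0.000000, Gamma_vuu = 0.000000, Gamma_vuv = 0.000000, Gamma_vvv = 0.000000
  tau = 0.750000: gamma = (0.187500, -0.750000), gamma' = (0.750000, -1.000000); Gamma_uuu = 0.000000, Gamma_uuv = 0.000000, Gamma_uvv = 0.000000, Gamma_vuu = 0.000000, Gamma_vuv = 0.000000, Gamma_vvv = 0.000000
  tau = 1.000000: gamma = (0.375000, -1.000000), gamma' = (0.750000, -1.000000); Gamma_uuu = 0.000000, Gamma_uuv = 0.000000, Gamma_uvv = 0.000000, Gamma_vuu = 0.000000, Gamma_vuv = 0.000000, Gamma_vvv = 0.000000
step 0: V^u = -1.8750, V^v = 1.0000
step 1: k1 = (0.000000, 0.000000), k2 = (0.000000, 0.000000), k3 = (0.000000, 0.000000), k4 = (0.000000, 0.000000); V <- V + (h/6)(k1 + 2k2 + 2k3 + k4): V^u = -1.8750, V^v = 1.0000
step 2: k1 = (0.000000, 0.000000), k2 = (0.000000, 0.000000), k3 = (0.000000, 0.000000), k4 = (0.000000, 0.000000); V <- V + (h/6)(k1 + 2k2 + 2k3 + k4): V^u = -1.8750, V^v = 1.0000

Answer: V^u = -1.8750, V^v = 1.0000


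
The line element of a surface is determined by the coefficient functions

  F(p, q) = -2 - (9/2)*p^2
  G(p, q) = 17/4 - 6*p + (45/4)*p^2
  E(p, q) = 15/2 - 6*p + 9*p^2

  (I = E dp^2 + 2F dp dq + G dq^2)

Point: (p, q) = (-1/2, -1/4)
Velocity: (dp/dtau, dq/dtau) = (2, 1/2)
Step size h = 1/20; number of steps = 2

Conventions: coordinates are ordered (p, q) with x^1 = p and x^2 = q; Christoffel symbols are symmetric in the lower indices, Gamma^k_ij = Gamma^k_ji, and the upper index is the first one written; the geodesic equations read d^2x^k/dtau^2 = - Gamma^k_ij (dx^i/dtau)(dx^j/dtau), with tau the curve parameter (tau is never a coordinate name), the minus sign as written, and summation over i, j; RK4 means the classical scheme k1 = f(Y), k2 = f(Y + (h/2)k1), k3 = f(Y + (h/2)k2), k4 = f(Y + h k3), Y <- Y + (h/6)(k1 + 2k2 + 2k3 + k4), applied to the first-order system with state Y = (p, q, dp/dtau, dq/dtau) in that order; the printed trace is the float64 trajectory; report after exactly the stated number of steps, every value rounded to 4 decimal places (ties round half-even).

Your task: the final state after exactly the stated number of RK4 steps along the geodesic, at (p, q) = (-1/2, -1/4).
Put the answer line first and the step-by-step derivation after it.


Answer: p = -0.2872, q = -0.1956, dp/dtau = 2.2675, dq/dtau = 0.6025

f(Y) = (dp/dtau, dq/dtau, -Gamma^p_ij Y'^i Y'^j, -Gamma^q_ij Y'^i Y'^j) with the Gammas evaluated at the stage position; h = 0.050000; intermediate values shown to 6 dp
step 0: p = -0.5000, q = -0.2500, dp/dtau = 2.0000, dq/dtau = 0.5000
step 1:
  k1: at (p, q) = (-0.500000, -0.250000), (dp/dtau, dq/dtau) = (2.000000, 0.500000); Gamma_ppp = -0.518060, Gamma_ppq = -0.227393, Gamma_pqq = 0.732204, Gamma_qpp = 0.286317, Gamma_qpq = -0.927762, Gamma_qqq = 0.227393; k1 = (2.000000, 0.500000, 2.343972, 0.653408)
  k2: at (p, q) = (-0.450000, -0.237500), (dp/dtau, dq/dtau) = (2.058599, 0.516335); Gamma_ppp = -0.519838, Gamma_ppq = -0.229062, Gamma_pqq = 0.726085, Gamma_qpp = 0.274879, Gamma_qpq = -0.945951, Gamma_qqq = 0.229062; k2 = (2.058599, 0.516335, 2.496365, 0.784995)
  k3: at (p, q) = (-0.448535, -0.237092), (dp/dtau, dq/dtau) = (2.062409, 0.519625); Gamma_ppp = -0.519867, Gamma_ppq = -0.229111, Gamma_pqq = 0.725859, Gamma_qpp = 0.274477, Gamma_qpq = -0.946454, Gamma_qqq = 0.229111; k3 = (2.062409, 0.519625, 2.506347, 0.799230)
  k4: at (p, q) = (-0.396880, -0.224019), (dp/dtau, dq/dtau) = (2.125317, 0.539962); Gamma_ppp = -0.519917, Gamma_ppq = -0.230806, Gamma_pqq = 0.716008, Gamma_qpp = 0.257465, Gamma_qpq = -0.962729, Gamma_qqq = 0.230806; k4 = (2.125317, 0.539962, 2.669435, 0.979378)
  Y <- Y + (h/6)(k1 + 2k2 + 2k3 + k4): p = -0.3969, q = -0.2241, dp/dtau = 2.1252, dq/dtau = 0.5400
step 2:
  k1: at (p, q) = (-0.396939, -0.224068), (dp/dtau, dq/dtau) = (2.125157, 0.540010); Gamma_ppp = -0.519918, Gamma_ppq = -0.230804, Gamma_pqq = 0.716022, Gamma_qpp = 0.257488, Gamma_qpq = -0.962712, Gamma_qqq = 0.230804; k1 = (2.125157, 0.540010, 2.669047, 0.979433)
  k2: at (p, q) = (-0.343810, -0.210567), (dp/dtau, dq/dtau) = (2.191883, 0.564496); Gamma_ppp = -0.517903, Gamma_ppq = -0.232454, Gamma_pqq = 0.701668, Gamma_qpp = 0.233295, Gamma_qpq = -0.975630, Gamma_qqq = 0.232454; k2 = (2.191883, 0.564496, 2.839833, 1.219407)
  k3: at (p, q) = (-0.342142, -0.209955), (dp/dtau, dq/dtau) = (2.196153, 0.570495); Gamma_ppp = -0.517804, Gamma_ppq = -0.232503, Gamma_pqq = 0.701141, Gamma_qpp = 0.232408, Gamma_qpq = -0.975956, Gamma_qqq = 0.232503; k3 = (2.196153, 0.570495, 2.851819, 1.248944)
  k4: at (p, q) = (-0.287131, -0.195543), (dp/dtau, dq/dtau) = (2.267748, 0.602457); Gamma_ppp = -0.513245, Gamma_ppq = -0.233961, Gamma_pqq = 0.680892, Gamma_qpp = 0.198148, Gamma_qpq = -0.983285, Gamma_qqq = 0.233961; k4 = (2.267748, 0.602457, 3.031603, 1.582841)
  Y <- Y + (h/6)(k1 + 2k2 + 2k3 + k4): p = -0.2872, q = -0.1956, dp/dtau = 2.2675, dq/dtau = 0.6025


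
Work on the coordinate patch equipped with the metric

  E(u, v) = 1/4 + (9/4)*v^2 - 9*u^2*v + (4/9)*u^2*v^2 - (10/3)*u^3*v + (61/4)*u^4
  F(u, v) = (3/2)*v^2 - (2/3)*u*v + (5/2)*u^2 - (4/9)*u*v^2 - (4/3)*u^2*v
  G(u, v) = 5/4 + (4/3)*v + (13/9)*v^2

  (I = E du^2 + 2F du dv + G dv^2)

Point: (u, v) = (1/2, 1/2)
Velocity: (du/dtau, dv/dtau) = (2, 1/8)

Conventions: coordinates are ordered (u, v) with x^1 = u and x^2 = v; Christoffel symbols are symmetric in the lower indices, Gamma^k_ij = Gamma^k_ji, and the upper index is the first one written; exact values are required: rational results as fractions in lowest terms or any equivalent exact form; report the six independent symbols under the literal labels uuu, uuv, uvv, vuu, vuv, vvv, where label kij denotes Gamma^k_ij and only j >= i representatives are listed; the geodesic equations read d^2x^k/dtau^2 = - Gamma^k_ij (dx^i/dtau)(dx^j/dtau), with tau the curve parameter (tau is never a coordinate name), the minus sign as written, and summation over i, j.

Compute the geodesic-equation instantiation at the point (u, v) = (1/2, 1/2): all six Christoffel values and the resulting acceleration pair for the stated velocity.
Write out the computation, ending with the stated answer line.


E = 265/576, F = 11/18, G = 41/18 at the point
E_u = 143/72, E_v = -11/36, F_u = 25/18, F_v = 11/18, G_u = 0, G_v = 25/9
EG - F^2 = 259/384;  g^inv = (384/259) * [[41/18, -11/18], [-11/18, 265/576]]
first-kind symbols [ij,l] = (1/2)(d_i g_jl + d_j g_il - d_l g_ij): [uu,u] = E_u/2 = 143/144, [uu,v] = F_u - E_v/2 = 37/24, [uv,u] = E_v/2 = -11/72, [uv,v] = G_u/2 = 0, [vv,u] = F_v - G_u/2 = 11/18, [vv,v] = G_v/2 = 25/18
Gamma^u_ij = (G*[ij,u] - F*[ij,v])/(EG - F^2), Gamma^v_ij = (E*[ij,v] - F*[ij,u])/(EG - F^2)
Gamma_uuu = 13684/6993, Gamma_uuv = -3608/6993, Gamma_uvv = 5632/6993, Gamma_vuu = 4247/27972, Gamma_vuv = 968/6993, Gamma_vvv = 2753/6993
d^2u/dtau^2 = -(Gamma_uuu*(2)^2 + 2*Gamma_uuv*(2)*(1/8) + Gamma_uvv*(1/8)^2) = -53020/6993
d^2v/dtau^2 = -(Gamma_vuu*(2)^2 + 2*Gamma_vuv*(2)*(1/8) + Gamma_vvv*(1/8)^2) = -305537/447552

Answer: Gamma_uuu = 13684/6993, Gamma_uuv = -3608/6993, Gamma_uvv = 5632/6993, Gamma_vuu = 4247/27972, Gamma_vuv = 968/6993, Gamma_vvv = 2753/6993; accelerations (d^2u/dtau^2, d^2v/dtau^2) = (-53020/6993, -305537/447552)


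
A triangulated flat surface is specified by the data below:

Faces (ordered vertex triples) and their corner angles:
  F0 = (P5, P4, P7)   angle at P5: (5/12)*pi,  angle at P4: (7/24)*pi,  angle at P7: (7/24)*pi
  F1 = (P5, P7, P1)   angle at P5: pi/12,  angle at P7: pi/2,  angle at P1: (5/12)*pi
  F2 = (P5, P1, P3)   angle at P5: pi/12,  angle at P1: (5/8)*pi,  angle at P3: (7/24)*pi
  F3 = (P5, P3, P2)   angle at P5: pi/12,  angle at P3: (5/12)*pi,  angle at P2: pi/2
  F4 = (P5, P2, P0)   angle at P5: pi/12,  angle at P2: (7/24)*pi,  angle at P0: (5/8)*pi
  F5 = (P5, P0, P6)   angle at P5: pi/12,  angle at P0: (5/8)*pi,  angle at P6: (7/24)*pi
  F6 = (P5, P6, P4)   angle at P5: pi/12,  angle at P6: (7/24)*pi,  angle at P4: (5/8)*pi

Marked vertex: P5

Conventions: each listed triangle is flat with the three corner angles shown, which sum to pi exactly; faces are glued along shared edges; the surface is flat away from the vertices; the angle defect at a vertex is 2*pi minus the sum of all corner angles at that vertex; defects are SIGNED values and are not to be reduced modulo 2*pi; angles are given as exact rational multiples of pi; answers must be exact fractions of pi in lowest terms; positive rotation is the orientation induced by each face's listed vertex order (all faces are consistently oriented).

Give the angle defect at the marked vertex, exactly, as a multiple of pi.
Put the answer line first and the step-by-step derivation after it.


Answer: defect(P5) = (13/12)*pi

Sum of corner angles at P5: (11/12)*pi
defect = 2*pi - (11/12)*pi


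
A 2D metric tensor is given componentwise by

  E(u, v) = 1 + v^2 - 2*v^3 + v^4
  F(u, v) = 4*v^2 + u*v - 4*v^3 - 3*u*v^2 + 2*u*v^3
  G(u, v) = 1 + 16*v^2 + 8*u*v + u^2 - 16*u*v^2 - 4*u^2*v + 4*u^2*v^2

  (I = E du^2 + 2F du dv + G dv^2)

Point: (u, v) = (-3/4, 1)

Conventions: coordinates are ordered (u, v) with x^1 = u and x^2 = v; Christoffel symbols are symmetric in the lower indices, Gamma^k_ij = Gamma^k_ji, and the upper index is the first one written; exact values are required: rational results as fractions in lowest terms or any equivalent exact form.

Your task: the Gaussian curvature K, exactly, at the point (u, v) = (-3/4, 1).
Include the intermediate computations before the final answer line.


E = 1, F = 0, G = 377/16, EG - F^2 = 377/16 at the point
E_u = 0, E_v = 0, F_u = 0, F_v = -19/4, G_u = -19/2, G_v = 209/4
E_vv = 2, F_uv = 1, G_uu = 2
Evaluate Brioschi's two determinant matrices M1, M2 and divide by (EG - F^2)^2.
M1 = [[-E_vv/2 + F_uv - G_uu/2, E_u/2, F_u - E_v/2], [F_v - G_u/2, E, F], [G_v/2, F, G]] = [[-1, 0, 0], [0, 1, 0], [209/8, 0, 377/16]]; det M1 = -377/16
M2 = [[0, E_v/2, G_u/2], [E_v/2, E, F], [G_u/2, F, G]] = [[0, 0, -19/4], [0, 1, 0], [-19/4, 0, 377/16]]; det M2 = -361/16
det M1 - det M2 = -1; K = -1 / (377/16)^2 = -256/142129

Answer: K = -256/142129


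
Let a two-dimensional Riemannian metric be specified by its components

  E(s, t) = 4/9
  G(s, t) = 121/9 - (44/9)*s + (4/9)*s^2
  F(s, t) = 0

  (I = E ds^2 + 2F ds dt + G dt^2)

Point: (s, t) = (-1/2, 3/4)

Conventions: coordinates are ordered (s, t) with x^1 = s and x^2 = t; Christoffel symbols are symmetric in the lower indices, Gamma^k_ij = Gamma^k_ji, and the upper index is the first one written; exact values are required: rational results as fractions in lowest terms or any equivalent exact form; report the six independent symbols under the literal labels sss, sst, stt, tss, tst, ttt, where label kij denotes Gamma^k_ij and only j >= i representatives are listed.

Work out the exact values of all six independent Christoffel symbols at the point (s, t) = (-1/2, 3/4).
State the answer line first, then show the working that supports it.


Answer: Gamma_sss = 0, Gamma_sst = 0, Gamma_stt = 6, Gamma_tss = 0, Gamma_tst = -1/6, Gamma_ttt = 0

E = 4/9, F = 0, G = 16 at the point
E_s = 0, E_t = 0, F_s = 0, F_t = 0, G_s = -16/3, G_t = 0
EG - F^2 = 64/9;  g^inv = (9/64) * [[16, 0], [0, 4/9]]
first-kind symbols [ij,l] = (1/2)(d_i g_jl + d_j g_il - d_l g_ij): [ss,s] = E_s/2 = 0, [ss,t] = F_s - E_t/2 = 0, [st,s] = E_t/2 = 0, [st,t] = G_s/2 = -8/3, [tt,s] = F_t - G_s/2 = 8/3, [tt,t] = G_t/2 = 0
Gamma^s_ij = (G*[ij,s] - F*[ij,t])/(EG - F^2), Gamma^t_ij = (E*[ij,t] - F*[ij,s])/(EG - F^2)


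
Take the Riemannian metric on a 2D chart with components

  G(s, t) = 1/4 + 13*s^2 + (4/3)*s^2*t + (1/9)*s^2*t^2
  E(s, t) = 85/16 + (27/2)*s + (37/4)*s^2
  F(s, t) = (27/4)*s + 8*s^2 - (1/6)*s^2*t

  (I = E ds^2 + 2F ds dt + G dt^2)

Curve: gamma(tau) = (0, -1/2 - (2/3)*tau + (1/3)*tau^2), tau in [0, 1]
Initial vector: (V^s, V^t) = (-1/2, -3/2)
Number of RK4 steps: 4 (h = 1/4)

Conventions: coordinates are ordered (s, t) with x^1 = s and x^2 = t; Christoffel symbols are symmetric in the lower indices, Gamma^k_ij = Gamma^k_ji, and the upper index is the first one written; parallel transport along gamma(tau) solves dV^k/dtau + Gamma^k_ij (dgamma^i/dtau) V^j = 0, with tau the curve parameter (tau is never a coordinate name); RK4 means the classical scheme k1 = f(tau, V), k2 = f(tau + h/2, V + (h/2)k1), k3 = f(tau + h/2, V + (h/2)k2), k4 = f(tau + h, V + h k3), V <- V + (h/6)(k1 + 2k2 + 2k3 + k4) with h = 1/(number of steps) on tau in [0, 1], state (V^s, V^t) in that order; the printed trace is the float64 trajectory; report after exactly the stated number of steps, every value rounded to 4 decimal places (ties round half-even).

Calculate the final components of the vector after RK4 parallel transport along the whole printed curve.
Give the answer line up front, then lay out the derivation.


Answer: V^s = -0.5000, V^t = -1.5000

gamma'(tau) = (0, -2/3 + (2/3)*tau); f(tau, V)^k = -Gamma^k_ij(gamma(tau)) gamma'^i(tau) V^j; h = 1/4; intermediate values shown to 6 dp
curve data and Christoffel symbols at the stage parameters:
  tau = 0.000000: gamma = (0.000000, -0.500000), gamma' = (0.000000, -0.666667); Gamma_sss = 1.270588, Gamma_sst = 0.000000, Gamma_stt = 0.000000, Gamma_tss = 27.000000, Gamma_tst = 0.000000, Gamma_ttt = 0.000000
  tau = 0.125000: gamma = (0.000000, -0.578125), gamma' = (0.000000, -0.583333); Gamma_sss = 1.270588, Gamma_sst = 0.000000, Gamma_stt = 0.000000, Gamma_tss = 27.000000, Gamma_tst = 0.000000, Gamma_ttt = 0.000000
  tau = 0.250000: gamma = (0.000000, -0.645833), gamma' = (0.000000, -0.500000); Gamma_sss = 1.270588, Gamma_sst = 0.000000, Gamma_stt = 0.000000, Gamma_tss = 27.000000, Gamma_tst = 0.000000, Gamma_ttt = 0.000000
  tau = 0.375000: gamma = (0.000000, -0.703125), gamma' = (0.000000, -0.416667); Gamma_sss = 1.270588, Gamma_sst = 0.000000, Gamma_stt = 0.000000, Gamma_tss = 27.000000, Gamma_tst = 0.000000, Gamma_ttt = 0.000000
  tau = 0.500000: gamma = (0.000000, -0.750000), gamma' = (0.000000, -0.333333); Gamma_sss = 1.270588, Gamma_sst = 0.000000, Gamma_stt = 0.000000, Gamma_tss = 27.000000, Gamma_tst = 0.000000, Gamma_ttt = 0.000000
  tau = 0.625000: gamma = (0.000000, -0.786458), gamma' = (0.000000, -0.250000); Gamma_sss = 1.270588, Gamma_sst = 0.000000, Gamma_stt = 0.000000, Gamma_tss = 27.000000, Gamma_tst = 0.000000, Gamma_ttt = 0.000000
  tau = 0.750000: gamma = (0.000000, -0.812500), gamma' = (0.000000, -0.166667); Gamma_sss = 1.270588, Gamma_sst = 0.000000, Gamma_stt = 0.000000, Gamma_tss = 27.000000, Gamma_tst = 0.000000, Gamma_ttt = 0.000000
  tau = 0.875000: gamma = (0.000000, -0.828125), gamma' = (0.000000, -0.083333); Gamma_sss = 1.270588, Gamma_sst = 0.000000, Gamma_stt = 0.000000, Gamma_tss = 27.000000, Gamma_tst = 0.000000, Gamma_ttt = 0.000000
  tau = 1.000000: gamma = (0.000000, -0.833333), gamma' = (0.000000, 0.000000); Gamma_sss = 1.270588, Gamma_sst = 0.000000, Gamma_stt = 0.000000, Gamma_tss = 27.000000, Gamma_tst = 0.000000, Gamma_ttt = 0.000000
step 0: V^s = -0.5000, V^t = -1.5000
step 1: k1 = (0.000000, 0.000000), k2 = (0.000000, 0.000000), k3 = (0.000000, 0.000000), k4 = (0.000000, 0.000000); V <- V + (h/6)(k1 + 2k2 + 2k3 + k4): V^s = -0.5000, V^t = -1.5000
step 2: k1 = (0.000000, 0.000000), k2 = (0.000000, 0.000000), k3 = (0.000000, 0.000000), k4 = (0.000000, 0.000000); V <- V + (h/6)(k1 + 2k2 + 2k3 + k4): V^s = -0.5000, V^t = -1.5000
step 3: k1 = (0.000000, 0.000000), k2 = (0.000000, 0.000000), k3 = (0.000000, 0.000000), k4 = (0.000000, 0.000000); V <- V + (h/6)(k1 + 2k2 + 2k3 + k4): V^s = -0.5000, V^t = -1.5000
step 4: k1 = (0.000000, 0.000000), k2 = (0.000000, 0.000000), k3 = (0.000000, 0.000000), k4 = (0.000000, 0.000000); V <- V + (h/6)(k1 + 2k2 + 2k3 + k4): V^s = -0.5000, V^t = -1.5000


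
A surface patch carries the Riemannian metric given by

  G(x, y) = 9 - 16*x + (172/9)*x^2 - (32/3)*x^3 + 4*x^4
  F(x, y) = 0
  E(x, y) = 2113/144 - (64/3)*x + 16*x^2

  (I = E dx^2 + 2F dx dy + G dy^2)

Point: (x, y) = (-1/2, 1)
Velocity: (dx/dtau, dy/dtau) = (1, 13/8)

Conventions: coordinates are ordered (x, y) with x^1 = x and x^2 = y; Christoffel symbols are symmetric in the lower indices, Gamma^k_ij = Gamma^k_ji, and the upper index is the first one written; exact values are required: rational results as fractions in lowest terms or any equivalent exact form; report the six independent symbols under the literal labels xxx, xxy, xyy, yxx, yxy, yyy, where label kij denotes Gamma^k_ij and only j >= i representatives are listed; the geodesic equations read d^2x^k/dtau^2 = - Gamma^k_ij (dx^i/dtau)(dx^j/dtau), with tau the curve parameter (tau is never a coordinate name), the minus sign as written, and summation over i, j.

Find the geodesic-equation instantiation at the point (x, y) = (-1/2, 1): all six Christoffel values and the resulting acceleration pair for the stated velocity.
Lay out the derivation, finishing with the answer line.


E = 4225/144, F = 0, G = 841/36 at the point
E_x = -112/3, E_y = 0, F_x = 0, F_y = 0, G_x = -406/9, G_y = 0
EG - F^2 = 3553225/5184;  g^inv = (5184/3553225) * [[841/36, 0], [0, 4225/144]]
first-kind symbols [ij,l] = (1/2)(d_i g_jl + d_j g_il - d_l g_ij): [xx,x] = E_x/2 = -56/3, [xx,y] = F_x - E_y/2 = 0, [xy,x] = E_y/2 = 0, [xy,y] = G_x/2 = -203/9, [yy,x] = F_y - G_x/2 = 203/9, [yy,y] = G_y/2 = 0
Gamma^x_ij = (G*[ij,x] - F*[ij,y])/(EG - F^2), Gamma^y_ij = (E*[ij,y] - F*[ij,x])/(EG - F^2)
Gamma_xxx = -2688/4225, Gamma_xxy = 0, Gamma_xyy = 3248/4225, Gamma_yxx = 0, Gamma_yxy = -28/29, Gamma_yyy = 0
d^2x/dtau^2 = -(Gamma_xxx*(1)^2 + 2*Gamma_xxy*(1)*(13/8) + Gamma_xyy*(13/8)^2) = -4711/3380
d^2y/dtau^2 = -(Gamma_yxx*(1)^2 + 2*Gamma_yxy*(1)*(13/8) + Gamma_yyy*(13/8)^2) = 91/29

Answer: Gamma_xxx = -2688/4225, Gamma_xxy = 0, Gamma_xyy = 3248/4225, Gamma_yxx = 0, Gamma_yxy = -28/29, Gamma_yyy = 0; accelerations (d^2x/dtau^2, d^2y/dtau^2) = (-4711/3380, 91/29)


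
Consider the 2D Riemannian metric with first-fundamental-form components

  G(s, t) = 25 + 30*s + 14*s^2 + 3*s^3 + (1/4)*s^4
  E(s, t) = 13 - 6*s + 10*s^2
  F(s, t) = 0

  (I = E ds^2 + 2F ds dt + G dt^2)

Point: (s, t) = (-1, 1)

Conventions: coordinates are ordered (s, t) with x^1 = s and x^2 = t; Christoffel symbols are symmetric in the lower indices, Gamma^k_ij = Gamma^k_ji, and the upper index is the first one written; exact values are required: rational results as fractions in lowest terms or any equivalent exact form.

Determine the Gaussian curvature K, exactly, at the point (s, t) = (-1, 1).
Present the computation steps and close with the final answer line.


E = 29, F = 0, G = 25/4, EG - F^2 = 725/4 at the point
E_s = -26, E_t = 0, F_s = 0, F_t = 0, G_s = 10, G_t = 0
E_tt = 0, F_st = 0, G_ss = 13
Using the Brioschi determinant formula for K from the metric derivatives:
M1 = [[-E_tt/2 + F_st - G_ss/2, E_s/2, F_s - E_t/2], [F_t - G_s/2, E, F], [G_t/2, F, G]] = [[-13/2, -13, 0], [-5, 29, 0], [0, 0, 25/4]]; det M1 = -12675/8
M2 = [[0, E_t/2, G_s/2], [E_t/2, E, F], [G_s/2, F, G]] = [[0, 0, 5], [0, 29, 0], [5, 0, 25/4]]; det M2 = -725
det M1 - det M2 = -6875/8; K = -6875/8 / (725/4)^2 = -22/841

Answer: K = -22/841


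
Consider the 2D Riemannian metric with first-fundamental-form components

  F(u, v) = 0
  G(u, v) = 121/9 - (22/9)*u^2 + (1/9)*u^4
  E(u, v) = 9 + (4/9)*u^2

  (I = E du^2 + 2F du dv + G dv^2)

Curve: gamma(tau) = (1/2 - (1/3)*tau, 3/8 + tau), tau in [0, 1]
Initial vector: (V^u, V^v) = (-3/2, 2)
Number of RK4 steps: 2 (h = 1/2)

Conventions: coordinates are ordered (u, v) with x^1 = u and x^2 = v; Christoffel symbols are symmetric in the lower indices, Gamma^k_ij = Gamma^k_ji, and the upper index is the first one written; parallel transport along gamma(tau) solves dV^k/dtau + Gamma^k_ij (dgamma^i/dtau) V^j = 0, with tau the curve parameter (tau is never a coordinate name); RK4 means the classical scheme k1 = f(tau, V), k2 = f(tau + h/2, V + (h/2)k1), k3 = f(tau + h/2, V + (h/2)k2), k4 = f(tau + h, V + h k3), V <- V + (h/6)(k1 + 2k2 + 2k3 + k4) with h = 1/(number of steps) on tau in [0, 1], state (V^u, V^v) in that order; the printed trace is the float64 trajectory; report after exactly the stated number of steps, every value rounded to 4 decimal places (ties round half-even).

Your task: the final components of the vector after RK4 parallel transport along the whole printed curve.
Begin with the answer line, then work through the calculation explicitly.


Answer: V^u = -1.6802, V^v = 1.8629

gamma'(tau) = (-1/3, 1); f(tau, V)^k = -Gamma^k_ij(gamma(tau)) gamma'^i(tau) V^j; h = 1/2; intermediate values shown to 6 dp
curve data and Christoffel symbols at the stage parameters:
  tau = 0.000000: gamma = (0.500000, 0.375000), gamma' = (-0.333333, 1.000000); Gamma_uuu = 0.024390, Gamma_uuv = 0.000000, Gamma_uvv = 0.131098, Gamma_vuu = 0.000000, Gamma_vuv = -0.093023, Gamma_vvv = 0.000000
  tau = 0.250000: gamma = (0.416667, 0.625000), gamma' = (-0.333333, 1.000000); Gamma_uuu = 0.020401, Gamma_uuv = 0.000000, Gamma_uvv = 0.110436, Gamma_vuu = 0.000000, Gamma_vuv = -0.076972, Gamma_vvv = 0.000000
  tau = 0.500000: gamma = (0.333333, 0.875000), gamma' = (-0.333333, 1.000000); Gamma_uuu = 0.016371, Gamma_uuv = 0.000000, Gamma_uvv = 0.089131, Gamma_vuu = 0.000000, Gamma_vuv = -0.061224, Gamma_vvv = 0.000000
  tau = 0.750000: gamma = (0.250000, 1.125000), gamma' = (-0.333333, 1.000000); Gamma_uuu = 0.012308, Gamma_uuv = 0.000000, Gamma_uvv = 0.067308, Gamma_vuu = 0.000000, Gamma_vuv = -0.045714, Gamma_vvv = 0.000000
  tau = 1.000000: gamma = (0.166667, 1.375000), gamma' = (-0.333333, 1.000000); Gamma_uuu = 0.008219, Gamma_uuv = 0.000000, Gamma_uvv = 0.045091, Gamma_vuu = 0.000000, Gamma_vuv = -0.030380, Gamma_vvv = 0.000000
step 0: V^u = -1.5000, V^v = 2.0000
step 1: k1 = (-0.274390, -0.201550), k2 = (-0.225974, -0.170761), k3 = (-0.226742, -0.170027), k4 = (-0.179490, -0.137859); V <- V + (h/6)(k1 + 2k2 + 2k3 + k4): V^u = -1.6133, V^v = 1.9149
step 2: k1 = (-0.179483, -0.137852), k2 = (-0.133372, -0.104456), k3 = (-0.133886, -0.104056), k4 = (-0.088604, -0.069909); V <- V + (h/6)(k1 + 2k2 + 2k3 + k4): V^u = -1.6802, V^v = 1.8629


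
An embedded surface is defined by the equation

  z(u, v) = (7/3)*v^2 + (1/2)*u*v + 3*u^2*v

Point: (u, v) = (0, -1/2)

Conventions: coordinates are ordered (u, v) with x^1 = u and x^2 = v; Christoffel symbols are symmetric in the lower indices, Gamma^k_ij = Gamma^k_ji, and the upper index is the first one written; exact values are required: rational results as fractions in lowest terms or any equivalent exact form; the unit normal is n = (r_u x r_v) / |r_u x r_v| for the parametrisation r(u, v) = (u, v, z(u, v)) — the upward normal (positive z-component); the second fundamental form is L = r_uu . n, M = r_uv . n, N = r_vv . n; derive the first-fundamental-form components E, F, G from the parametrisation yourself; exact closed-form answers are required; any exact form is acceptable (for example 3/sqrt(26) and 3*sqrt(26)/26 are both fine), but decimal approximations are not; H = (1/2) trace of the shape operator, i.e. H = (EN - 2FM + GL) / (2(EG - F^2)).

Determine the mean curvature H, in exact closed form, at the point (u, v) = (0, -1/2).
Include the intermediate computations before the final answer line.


z_u = -1/4, z_v = -7/3, z_uu = -3, z_uv = 1/2, z_vv = 14/3
E = 17/16, F = 7/12, G = 58/9; answer radicand W^2 = 937/144
unnormalised second-form numerators: l = -3, m = 1/2, n = 14/3; L = l/sqrt(937/144), and similarly M = m/sqrt(W^2), N = n/sqrt(W^2)
H = (E*n - 2*F*m + G*l) / (2*(EG - F^2)*sqrt(W^2)); E*n - 2*F*m + G*l = -359/24, EG - F^2 = 937/144, so H = (-1077/937)/sqrt(937/144)

Answer: H = -12924*sqrt(937)/877969
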